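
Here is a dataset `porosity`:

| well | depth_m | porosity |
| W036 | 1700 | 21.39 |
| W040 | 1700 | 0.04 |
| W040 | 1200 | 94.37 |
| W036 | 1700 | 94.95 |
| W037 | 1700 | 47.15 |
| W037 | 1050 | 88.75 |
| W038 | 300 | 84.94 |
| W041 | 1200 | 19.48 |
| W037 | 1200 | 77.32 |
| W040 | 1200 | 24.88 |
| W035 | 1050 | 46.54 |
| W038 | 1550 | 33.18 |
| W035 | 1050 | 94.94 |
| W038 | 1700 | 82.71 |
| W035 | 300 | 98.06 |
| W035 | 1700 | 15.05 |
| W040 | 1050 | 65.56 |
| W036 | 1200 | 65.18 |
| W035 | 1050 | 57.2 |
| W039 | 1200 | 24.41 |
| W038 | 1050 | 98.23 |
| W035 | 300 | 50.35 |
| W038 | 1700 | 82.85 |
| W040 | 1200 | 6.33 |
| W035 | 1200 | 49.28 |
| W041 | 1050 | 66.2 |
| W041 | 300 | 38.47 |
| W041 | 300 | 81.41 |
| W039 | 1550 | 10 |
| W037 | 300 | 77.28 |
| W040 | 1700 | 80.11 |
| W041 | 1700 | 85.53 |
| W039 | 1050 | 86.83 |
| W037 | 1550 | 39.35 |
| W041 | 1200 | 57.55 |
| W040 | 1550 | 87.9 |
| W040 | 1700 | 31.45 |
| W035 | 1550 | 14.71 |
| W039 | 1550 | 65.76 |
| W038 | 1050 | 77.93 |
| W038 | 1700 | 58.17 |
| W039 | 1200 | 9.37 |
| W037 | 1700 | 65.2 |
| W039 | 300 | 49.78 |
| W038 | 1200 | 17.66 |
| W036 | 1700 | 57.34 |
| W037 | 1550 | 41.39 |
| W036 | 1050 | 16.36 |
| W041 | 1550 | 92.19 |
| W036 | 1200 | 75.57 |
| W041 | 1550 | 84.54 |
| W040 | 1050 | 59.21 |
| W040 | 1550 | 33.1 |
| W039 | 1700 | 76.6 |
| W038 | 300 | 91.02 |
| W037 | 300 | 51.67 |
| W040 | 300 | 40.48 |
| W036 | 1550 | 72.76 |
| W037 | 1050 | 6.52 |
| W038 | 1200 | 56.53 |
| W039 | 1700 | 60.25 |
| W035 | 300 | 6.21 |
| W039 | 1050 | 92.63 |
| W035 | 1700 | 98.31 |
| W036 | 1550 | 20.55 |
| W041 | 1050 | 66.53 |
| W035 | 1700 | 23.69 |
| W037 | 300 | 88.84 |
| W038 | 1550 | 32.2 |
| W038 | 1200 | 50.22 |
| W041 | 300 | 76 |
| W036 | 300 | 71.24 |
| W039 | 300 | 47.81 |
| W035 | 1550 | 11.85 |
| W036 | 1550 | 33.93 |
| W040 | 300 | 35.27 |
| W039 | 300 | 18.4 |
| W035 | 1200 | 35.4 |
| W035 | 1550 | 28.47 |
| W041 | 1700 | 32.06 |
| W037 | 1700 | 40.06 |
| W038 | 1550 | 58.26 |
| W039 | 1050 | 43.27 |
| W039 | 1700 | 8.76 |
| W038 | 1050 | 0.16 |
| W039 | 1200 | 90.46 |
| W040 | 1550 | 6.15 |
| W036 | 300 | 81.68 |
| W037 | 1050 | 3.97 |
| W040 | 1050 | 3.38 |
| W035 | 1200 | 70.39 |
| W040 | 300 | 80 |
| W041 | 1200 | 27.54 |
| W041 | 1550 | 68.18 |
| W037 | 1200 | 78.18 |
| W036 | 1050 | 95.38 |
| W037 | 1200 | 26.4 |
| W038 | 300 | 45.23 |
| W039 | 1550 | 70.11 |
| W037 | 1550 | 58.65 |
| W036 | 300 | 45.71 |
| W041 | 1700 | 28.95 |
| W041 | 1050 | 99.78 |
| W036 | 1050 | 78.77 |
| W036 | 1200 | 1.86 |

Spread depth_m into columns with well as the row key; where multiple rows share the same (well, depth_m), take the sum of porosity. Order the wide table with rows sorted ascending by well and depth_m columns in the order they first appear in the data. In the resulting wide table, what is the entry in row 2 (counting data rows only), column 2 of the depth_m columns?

142.61

With rows sorted ascending by well, row 2 is well=W036. depth_m columns in first-appearance order: 1700, 1200, 1050, 300, 1550; column 2 is 1200.
Long rows with well=W036, depth_m=1200: 65.18 + 75.57 + 1.86 = 142.61.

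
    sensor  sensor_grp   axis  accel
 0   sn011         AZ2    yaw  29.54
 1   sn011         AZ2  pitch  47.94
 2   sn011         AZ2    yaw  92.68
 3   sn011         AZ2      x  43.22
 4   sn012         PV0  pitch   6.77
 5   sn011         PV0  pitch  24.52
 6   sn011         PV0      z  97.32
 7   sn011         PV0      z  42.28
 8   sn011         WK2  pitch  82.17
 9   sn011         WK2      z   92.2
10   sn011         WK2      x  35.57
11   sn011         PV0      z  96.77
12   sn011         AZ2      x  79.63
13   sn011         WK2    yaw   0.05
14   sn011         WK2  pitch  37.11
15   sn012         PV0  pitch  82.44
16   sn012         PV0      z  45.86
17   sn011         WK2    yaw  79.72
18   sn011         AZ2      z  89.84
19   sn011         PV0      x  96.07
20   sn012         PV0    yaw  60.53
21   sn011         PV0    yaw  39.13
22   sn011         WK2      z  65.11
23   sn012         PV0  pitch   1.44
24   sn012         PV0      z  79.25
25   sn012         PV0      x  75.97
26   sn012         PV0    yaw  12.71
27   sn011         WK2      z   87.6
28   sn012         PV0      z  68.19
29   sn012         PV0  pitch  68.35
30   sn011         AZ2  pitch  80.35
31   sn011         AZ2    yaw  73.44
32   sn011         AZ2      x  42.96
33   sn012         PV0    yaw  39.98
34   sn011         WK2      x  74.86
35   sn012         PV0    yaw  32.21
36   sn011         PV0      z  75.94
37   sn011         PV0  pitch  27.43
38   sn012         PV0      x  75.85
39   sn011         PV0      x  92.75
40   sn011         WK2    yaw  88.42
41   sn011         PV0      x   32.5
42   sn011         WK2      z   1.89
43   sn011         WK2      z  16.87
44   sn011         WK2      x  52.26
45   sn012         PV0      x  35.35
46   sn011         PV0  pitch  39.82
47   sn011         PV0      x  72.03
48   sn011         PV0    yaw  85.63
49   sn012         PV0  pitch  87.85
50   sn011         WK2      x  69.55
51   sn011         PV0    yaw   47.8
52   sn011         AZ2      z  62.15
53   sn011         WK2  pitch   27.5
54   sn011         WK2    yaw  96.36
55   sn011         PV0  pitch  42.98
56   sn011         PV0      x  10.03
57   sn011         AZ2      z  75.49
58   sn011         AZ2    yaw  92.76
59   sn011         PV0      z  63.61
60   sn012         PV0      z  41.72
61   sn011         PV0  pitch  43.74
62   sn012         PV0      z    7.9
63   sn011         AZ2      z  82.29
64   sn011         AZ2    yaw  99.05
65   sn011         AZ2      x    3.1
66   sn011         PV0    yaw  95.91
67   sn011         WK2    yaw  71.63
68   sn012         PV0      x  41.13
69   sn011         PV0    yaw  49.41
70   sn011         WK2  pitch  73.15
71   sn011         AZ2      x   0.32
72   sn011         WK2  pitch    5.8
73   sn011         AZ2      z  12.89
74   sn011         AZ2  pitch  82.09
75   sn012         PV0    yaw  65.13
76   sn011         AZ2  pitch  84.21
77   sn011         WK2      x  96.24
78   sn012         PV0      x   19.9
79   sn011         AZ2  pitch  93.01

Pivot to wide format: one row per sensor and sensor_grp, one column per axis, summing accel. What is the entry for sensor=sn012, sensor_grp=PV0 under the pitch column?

Rows with sensor=sn012, sensor_grp=PV0 and axis=pitch: accel values are 6.77, 82.44, 1.44, 68.35, 87.85.
6.77 + 82.44 + 1.44 + 68.35 + 87.85 = 246.85.

246.85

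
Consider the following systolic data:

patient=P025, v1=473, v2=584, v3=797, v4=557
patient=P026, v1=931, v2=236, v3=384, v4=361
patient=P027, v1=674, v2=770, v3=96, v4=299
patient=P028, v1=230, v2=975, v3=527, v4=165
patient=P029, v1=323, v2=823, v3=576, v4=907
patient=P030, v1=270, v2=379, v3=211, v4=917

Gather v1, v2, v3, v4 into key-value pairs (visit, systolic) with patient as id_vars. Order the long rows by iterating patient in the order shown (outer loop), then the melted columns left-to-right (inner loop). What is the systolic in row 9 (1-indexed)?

24 rows total (6 × 4). Row 9: index ⌊(9-1)/4⌋ = 2 into patient → P027; (9-1) mod 4 = 0 into the melted columns → v1.
So row 9 is (P027, v1, 674); systolic = 674.

674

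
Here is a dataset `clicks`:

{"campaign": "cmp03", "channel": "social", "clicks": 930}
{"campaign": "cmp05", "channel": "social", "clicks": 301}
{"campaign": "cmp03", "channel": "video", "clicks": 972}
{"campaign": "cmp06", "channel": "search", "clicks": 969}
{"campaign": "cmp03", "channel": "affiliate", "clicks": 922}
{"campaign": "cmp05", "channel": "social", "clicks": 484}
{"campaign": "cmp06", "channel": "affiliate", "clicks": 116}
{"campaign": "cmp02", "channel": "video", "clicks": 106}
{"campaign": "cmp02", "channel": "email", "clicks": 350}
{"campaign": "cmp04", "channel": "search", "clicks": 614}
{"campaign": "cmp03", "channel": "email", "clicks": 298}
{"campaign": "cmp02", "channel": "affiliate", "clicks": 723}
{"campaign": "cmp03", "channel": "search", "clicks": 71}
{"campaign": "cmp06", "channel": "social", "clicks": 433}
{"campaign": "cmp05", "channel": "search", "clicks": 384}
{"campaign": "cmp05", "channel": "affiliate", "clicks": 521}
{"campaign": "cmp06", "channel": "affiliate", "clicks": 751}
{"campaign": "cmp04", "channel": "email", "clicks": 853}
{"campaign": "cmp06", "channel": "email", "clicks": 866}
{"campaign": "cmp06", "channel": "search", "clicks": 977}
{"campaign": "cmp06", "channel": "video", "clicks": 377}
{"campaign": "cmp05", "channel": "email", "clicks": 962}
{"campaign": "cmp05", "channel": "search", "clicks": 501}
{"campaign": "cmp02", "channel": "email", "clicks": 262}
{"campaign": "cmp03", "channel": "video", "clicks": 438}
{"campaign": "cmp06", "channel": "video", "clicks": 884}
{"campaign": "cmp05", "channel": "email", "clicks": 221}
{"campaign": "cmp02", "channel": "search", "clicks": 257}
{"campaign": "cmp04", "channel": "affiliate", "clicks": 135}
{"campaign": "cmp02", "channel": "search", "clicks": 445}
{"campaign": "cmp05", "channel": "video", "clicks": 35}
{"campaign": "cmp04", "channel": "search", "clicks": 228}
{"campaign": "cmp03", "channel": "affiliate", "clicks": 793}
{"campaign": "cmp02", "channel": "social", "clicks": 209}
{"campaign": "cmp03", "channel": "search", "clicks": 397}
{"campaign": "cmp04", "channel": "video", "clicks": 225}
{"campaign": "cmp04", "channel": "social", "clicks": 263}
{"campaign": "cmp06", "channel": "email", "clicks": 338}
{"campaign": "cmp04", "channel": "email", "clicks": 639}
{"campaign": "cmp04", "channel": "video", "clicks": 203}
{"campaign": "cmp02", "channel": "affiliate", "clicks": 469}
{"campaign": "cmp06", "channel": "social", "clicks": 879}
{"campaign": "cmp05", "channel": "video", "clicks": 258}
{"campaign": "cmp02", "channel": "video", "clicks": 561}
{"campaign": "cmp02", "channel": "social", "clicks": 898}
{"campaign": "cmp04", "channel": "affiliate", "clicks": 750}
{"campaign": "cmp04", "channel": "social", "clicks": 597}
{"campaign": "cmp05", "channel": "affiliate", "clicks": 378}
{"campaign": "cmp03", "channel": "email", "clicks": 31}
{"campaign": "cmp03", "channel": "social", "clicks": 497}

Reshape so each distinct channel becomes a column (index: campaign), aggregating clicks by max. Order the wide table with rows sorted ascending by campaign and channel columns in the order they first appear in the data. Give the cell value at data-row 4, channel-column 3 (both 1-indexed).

501

With rows sorted ascending by campaign, row 4 is campaign=cmp05. channel columns in first-appearance order: social, video, search, affiliate, email; column 3 is search.
Long rows with campaign=cmp05, channel=search: max(384, 501) = 501.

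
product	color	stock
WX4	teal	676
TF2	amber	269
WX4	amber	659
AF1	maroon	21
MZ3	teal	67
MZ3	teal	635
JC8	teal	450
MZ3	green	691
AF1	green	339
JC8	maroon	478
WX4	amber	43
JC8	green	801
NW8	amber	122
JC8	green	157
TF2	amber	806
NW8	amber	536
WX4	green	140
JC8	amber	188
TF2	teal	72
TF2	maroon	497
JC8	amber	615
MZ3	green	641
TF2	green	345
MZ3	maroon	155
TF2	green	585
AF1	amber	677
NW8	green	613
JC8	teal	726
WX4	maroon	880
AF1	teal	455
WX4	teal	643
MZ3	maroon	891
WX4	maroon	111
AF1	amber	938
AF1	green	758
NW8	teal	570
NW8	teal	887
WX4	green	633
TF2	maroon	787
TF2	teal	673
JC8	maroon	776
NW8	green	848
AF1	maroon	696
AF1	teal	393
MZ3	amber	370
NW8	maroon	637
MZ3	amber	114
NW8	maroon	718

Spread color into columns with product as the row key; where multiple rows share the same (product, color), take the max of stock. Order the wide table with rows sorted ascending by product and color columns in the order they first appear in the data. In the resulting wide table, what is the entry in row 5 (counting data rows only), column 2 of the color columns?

806

With rows sorted ascending by product, row 5 is product=TF2. color columns in first-appearance order: teal, amber, maroon, green; column 2 is amber.
Long rows with product=TF2, color=amber: max(269, 806) = 806.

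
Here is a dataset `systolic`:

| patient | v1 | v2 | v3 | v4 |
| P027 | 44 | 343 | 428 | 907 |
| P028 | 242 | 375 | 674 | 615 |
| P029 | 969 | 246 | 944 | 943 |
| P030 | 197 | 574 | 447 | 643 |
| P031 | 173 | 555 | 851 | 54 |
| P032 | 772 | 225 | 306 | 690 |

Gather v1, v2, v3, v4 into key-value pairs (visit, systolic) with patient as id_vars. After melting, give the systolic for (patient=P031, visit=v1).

173

Unpivoting turns each (patient, wide-column) pair into one long row.
The wide cell at row P031, column v1 holds 173, so the long row (P031, v1) has systolic=173.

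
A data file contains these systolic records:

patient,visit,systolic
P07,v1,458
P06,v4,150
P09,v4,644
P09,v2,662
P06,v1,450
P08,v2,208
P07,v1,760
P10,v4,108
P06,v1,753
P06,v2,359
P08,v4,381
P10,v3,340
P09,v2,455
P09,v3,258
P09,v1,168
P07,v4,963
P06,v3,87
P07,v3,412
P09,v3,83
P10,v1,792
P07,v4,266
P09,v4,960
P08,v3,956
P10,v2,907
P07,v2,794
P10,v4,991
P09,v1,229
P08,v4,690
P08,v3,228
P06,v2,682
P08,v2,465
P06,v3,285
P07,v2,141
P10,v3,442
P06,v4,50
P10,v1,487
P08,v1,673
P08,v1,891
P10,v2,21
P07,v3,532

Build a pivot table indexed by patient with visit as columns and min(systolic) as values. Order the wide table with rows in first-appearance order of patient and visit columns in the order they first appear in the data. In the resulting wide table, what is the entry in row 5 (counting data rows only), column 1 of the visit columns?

487

With rows in first-appearance order of patient, row 5 is patient=P10. visit columns in first-appearance order: v1, v4, v2, v3; column 1 is v1.
Long rows with patient=P10, visit=v1: min(792, 487) = 487.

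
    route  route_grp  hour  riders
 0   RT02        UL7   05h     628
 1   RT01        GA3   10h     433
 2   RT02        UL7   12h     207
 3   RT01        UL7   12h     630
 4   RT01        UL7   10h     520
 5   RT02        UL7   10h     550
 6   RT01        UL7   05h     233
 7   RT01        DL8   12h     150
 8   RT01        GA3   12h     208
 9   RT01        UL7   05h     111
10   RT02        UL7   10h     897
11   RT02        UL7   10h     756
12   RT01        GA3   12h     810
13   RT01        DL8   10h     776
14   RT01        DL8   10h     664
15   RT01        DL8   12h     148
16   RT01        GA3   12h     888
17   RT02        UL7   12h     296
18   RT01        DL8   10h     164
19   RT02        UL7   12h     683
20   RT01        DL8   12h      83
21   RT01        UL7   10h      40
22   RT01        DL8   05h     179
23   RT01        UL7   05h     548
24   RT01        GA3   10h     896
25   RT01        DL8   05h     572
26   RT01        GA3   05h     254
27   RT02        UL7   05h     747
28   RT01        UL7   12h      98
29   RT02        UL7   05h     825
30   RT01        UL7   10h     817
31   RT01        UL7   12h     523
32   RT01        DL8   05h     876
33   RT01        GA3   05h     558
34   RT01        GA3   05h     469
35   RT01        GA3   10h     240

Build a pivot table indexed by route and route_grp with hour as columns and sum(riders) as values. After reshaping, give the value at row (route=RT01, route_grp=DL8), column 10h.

Rows with route=RT01, route_grp=DL8 and hour=10h: riders values are 776, 664, 164.
776 + 664 + 164 = 1604.

1604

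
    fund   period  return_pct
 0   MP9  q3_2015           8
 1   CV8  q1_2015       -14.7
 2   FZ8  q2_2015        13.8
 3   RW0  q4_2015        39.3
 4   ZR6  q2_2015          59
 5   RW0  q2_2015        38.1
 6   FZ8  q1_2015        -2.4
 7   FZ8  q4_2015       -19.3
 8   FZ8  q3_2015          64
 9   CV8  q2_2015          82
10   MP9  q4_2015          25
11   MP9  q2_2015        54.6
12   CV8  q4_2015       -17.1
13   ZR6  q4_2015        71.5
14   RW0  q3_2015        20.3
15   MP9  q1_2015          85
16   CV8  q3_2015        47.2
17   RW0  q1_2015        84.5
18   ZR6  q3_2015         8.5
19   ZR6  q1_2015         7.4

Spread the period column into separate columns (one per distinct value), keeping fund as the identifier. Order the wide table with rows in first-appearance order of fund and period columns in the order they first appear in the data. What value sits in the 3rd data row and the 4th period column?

With rows in first-appearance order of fund, row 3 is fund=FZ8. period columns in first-appearance order: q3_2015, q1_2015, q2_2015, q4_2015; column 4 is q4_2015.
Long rows with fund=FZ8, period=q4_2015: return_pct = -19.3.

-19.3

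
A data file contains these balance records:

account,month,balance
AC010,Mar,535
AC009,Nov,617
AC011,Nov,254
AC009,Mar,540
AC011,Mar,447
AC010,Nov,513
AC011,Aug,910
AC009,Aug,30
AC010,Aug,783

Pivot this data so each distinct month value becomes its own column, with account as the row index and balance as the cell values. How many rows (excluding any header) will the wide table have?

3 distinct account values → 3 rows.

3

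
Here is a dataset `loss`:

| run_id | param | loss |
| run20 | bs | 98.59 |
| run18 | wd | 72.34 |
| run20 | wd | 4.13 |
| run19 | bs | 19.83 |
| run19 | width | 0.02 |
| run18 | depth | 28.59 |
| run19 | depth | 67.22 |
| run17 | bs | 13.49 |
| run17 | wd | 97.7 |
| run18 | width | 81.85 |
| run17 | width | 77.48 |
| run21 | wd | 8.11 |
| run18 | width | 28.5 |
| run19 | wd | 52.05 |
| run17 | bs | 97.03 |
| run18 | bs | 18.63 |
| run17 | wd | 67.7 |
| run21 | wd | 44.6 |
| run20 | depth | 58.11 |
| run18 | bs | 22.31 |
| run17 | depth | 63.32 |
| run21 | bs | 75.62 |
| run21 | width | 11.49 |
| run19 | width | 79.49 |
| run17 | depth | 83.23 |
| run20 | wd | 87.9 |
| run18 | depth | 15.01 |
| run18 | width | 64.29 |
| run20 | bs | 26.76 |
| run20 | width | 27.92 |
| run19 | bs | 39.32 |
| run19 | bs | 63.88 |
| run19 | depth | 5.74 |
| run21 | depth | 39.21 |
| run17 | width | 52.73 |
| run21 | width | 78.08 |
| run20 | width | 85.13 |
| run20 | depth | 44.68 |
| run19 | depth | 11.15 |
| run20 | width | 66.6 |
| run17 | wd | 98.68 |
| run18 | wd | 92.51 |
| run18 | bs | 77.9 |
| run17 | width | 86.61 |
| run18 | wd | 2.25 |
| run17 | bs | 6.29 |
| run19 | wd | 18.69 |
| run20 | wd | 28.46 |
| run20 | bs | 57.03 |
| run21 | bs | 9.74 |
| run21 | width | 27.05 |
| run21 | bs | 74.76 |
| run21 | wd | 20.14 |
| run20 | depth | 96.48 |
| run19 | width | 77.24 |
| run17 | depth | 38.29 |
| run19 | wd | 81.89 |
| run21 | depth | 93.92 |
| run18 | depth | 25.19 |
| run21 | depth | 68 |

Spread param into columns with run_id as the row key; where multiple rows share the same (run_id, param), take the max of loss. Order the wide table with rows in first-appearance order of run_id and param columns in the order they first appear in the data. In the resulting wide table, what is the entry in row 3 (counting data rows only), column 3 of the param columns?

With rows in first-appearance order of run_id, row 3 is run_id=run19. param columns in first-appearance order: bs, wd, width, depth; column 3 is width.
Long rows with run_id=run19, param=width: max(0.02, 79.49, 77.24) = 79.49.

79.49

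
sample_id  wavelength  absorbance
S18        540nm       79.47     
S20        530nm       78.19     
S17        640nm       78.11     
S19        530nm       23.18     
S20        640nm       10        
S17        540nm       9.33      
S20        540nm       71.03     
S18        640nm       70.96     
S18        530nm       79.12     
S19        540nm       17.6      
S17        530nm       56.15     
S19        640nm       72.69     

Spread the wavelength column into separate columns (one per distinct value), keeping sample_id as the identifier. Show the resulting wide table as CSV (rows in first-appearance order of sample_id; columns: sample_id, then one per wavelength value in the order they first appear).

Columns: sample_id plus the 3 distinct wavelength values (540nm, 530nm, 640nm).
For example, row S18 column 540nm takes absorbance=79.47 from the long row (S18, 540nm).

sample_id,540nm,530nm,640nm
S18,79.47,79.12,70.96
S20,71.03,78.19,10
S17,9.33,56.15,78.11
S19,17.6,23.18,72.69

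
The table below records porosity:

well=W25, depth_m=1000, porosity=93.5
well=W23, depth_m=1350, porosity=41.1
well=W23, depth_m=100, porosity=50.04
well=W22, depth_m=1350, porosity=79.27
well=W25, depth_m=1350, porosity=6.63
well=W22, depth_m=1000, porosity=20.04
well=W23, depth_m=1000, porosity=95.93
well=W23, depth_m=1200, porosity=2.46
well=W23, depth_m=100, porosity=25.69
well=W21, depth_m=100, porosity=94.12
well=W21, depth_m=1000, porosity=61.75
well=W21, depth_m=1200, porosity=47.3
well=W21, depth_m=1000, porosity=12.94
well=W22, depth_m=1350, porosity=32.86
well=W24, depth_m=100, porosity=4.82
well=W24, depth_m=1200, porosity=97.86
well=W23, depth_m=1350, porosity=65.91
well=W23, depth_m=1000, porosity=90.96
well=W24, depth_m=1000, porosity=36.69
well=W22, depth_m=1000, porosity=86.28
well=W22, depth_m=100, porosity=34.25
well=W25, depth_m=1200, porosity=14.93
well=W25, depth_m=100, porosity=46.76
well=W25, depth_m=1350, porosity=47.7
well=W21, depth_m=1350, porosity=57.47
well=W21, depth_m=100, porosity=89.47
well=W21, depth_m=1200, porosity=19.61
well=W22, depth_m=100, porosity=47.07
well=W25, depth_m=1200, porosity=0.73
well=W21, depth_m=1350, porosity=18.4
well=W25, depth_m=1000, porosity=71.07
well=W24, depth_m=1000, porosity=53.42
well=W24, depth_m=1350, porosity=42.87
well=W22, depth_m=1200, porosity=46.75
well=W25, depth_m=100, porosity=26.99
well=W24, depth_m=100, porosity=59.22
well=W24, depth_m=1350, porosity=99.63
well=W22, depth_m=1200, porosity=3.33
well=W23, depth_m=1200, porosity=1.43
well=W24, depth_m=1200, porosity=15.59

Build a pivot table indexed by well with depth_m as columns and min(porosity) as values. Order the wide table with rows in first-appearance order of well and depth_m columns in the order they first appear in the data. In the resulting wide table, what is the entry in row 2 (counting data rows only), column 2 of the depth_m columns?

With rows in first-appearance order of well, row 2 is well=W23. depth_m columns in first-appearance order: 1000, 1350, 100, 1200; column 2 is 1350.
Long rows with well=W23, depth_m=1350: min(41.1, 65.91) = 41.1.

41.1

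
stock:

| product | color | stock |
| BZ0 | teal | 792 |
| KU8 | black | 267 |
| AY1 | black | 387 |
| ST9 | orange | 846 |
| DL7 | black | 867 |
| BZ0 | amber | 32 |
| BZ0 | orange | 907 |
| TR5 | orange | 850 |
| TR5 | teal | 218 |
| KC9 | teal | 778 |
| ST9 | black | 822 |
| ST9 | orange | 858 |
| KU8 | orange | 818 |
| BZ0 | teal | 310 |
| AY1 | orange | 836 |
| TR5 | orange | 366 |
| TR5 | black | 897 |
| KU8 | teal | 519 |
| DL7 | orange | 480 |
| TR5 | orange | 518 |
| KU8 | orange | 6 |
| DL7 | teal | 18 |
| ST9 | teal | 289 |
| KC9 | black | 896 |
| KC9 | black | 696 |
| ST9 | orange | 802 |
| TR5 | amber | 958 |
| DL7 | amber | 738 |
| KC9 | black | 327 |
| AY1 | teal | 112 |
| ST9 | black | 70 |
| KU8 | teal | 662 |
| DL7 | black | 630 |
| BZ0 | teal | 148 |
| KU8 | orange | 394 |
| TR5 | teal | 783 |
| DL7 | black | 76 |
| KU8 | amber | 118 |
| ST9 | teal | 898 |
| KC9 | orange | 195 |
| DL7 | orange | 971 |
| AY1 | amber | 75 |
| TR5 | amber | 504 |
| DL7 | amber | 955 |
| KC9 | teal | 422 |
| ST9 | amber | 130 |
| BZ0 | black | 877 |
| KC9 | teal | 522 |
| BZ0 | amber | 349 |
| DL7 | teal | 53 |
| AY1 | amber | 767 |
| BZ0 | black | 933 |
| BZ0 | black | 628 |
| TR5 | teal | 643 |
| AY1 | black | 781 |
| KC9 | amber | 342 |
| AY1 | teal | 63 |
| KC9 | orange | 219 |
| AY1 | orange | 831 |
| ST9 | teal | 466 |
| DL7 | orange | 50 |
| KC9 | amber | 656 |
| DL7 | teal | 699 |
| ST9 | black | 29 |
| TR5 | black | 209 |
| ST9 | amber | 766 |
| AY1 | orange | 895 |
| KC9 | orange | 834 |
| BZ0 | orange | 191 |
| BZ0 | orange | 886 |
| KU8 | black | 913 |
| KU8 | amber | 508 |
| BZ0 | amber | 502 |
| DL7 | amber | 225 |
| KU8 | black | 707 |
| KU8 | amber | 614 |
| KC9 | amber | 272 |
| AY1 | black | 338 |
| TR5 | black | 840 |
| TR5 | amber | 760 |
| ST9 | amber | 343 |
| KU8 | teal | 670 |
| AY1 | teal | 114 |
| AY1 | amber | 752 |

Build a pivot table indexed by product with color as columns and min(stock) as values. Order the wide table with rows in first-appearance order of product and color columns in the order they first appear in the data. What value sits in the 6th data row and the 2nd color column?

With rows in first-appearance order of product, row 6 is product=TR5. color columns in first-appearance order: teal, black, orange, amber; column 2 is black.
Long rows with product=TR5, color=black: min(897, 209, 840) = 209.

209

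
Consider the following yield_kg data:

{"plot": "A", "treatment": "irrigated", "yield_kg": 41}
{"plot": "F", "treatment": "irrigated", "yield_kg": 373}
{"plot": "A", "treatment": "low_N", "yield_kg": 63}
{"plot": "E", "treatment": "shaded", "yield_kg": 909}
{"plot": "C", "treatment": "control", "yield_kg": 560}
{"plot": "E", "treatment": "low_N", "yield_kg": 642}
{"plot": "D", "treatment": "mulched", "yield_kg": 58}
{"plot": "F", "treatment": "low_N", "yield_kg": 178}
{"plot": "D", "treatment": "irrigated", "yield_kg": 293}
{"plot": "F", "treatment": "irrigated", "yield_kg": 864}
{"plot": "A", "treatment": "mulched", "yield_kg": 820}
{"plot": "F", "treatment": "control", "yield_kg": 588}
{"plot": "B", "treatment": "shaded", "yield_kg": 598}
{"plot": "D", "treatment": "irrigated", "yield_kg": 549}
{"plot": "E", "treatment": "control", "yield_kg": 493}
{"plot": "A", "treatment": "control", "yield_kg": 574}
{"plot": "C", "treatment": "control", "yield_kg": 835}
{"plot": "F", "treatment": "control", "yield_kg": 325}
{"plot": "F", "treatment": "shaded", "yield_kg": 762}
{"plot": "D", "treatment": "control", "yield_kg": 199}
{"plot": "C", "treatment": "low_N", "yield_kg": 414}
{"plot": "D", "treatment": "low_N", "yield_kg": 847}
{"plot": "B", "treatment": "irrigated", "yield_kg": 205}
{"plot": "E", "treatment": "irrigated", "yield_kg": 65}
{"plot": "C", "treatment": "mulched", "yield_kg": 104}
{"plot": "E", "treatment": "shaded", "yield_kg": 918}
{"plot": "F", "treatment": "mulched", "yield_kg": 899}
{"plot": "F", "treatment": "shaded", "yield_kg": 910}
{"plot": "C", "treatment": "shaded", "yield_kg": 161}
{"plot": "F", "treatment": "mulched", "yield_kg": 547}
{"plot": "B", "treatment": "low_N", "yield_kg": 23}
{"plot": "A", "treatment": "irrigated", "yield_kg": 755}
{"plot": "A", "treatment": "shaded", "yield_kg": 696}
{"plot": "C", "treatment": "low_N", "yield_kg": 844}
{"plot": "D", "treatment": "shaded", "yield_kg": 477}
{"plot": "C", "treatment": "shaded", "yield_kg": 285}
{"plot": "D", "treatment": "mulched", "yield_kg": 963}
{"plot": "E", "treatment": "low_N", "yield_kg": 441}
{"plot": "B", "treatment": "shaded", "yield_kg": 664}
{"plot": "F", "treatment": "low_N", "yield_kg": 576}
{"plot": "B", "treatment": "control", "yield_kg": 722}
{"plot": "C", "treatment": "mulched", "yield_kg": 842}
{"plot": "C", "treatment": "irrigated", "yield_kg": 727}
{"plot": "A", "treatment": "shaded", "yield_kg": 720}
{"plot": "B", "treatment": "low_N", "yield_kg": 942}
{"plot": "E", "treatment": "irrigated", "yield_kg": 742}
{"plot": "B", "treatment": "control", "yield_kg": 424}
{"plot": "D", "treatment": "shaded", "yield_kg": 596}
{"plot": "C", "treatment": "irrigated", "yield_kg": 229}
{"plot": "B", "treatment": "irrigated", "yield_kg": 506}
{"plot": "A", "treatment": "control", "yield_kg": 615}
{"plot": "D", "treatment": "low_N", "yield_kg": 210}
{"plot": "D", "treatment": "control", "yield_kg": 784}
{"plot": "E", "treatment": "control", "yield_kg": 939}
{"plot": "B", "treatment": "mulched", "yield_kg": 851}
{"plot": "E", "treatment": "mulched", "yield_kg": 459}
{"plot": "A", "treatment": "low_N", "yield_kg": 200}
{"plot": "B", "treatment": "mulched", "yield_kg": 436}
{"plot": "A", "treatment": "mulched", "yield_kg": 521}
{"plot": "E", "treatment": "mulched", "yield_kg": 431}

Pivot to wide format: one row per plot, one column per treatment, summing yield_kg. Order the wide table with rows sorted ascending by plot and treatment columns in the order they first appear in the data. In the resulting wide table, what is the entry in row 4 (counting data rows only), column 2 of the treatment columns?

With rows sorted ascending by plot, row 4 is plot=D. treatment columns in first-appearance order: irrigated, low_N, shaded, control, mulched; column 2 is low_N.
Long rows with plot=D, treatment=low_N: 847 + 210 = 1057.

1057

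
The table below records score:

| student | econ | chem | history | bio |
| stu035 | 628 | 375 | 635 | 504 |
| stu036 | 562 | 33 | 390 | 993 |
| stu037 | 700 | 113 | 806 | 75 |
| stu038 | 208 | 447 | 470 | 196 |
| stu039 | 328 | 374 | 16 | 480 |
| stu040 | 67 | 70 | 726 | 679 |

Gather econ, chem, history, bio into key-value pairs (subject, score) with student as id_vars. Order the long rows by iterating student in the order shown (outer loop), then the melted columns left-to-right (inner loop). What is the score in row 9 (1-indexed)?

700

24 rows total (6 × 4). Row 9: index ⌊(9-1)/4⌋ = 2 into student → stu037; (9-1) mod 4 = 0 into the melted columns → econ.
So row 9 is (stu037, econ, 700); score = 700.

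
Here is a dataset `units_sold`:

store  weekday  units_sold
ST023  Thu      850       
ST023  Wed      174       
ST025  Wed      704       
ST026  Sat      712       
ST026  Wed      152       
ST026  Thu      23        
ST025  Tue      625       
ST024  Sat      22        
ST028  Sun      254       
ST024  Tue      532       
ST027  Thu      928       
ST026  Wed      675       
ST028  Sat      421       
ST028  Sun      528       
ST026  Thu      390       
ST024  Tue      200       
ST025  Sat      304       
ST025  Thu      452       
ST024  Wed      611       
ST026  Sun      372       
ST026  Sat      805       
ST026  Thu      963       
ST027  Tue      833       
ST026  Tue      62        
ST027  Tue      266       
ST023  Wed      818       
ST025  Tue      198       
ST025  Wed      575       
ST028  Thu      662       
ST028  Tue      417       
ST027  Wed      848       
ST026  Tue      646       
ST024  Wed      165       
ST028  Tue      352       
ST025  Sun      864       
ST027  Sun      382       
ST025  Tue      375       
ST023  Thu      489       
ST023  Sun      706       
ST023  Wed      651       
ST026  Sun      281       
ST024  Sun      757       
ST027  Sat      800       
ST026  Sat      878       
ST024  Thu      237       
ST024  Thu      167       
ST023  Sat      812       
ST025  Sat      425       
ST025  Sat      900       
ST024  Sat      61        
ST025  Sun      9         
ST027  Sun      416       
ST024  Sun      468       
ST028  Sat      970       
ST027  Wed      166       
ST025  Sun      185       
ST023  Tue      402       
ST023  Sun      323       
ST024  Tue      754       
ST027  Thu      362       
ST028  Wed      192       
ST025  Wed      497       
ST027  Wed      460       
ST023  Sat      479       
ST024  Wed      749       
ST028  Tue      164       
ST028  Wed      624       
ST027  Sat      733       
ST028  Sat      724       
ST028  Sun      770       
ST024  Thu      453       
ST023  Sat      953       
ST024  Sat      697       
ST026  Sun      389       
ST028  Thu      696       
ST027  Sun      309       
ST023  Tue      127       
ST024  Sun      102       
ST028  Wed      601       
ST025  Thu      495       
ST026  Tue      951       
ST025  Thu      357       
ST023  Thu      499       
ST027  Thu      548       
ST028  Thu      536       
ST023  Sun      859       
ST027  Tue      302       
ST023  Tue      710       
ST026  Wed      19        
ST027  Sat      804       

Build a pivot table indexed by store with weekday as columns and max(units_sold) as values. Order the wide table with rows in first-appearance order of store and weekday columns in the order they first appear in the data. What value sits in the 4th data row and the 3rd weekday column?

697

With rows in first-appearance order of store, row 4 is store=ST024. weekday columns in first-appearance order: Thu, Wed, Sat, Tue, Sun; column 3 is Sat.
Long rows with store=ST024, weekday=Sat: max(22, 61, 697) = 697.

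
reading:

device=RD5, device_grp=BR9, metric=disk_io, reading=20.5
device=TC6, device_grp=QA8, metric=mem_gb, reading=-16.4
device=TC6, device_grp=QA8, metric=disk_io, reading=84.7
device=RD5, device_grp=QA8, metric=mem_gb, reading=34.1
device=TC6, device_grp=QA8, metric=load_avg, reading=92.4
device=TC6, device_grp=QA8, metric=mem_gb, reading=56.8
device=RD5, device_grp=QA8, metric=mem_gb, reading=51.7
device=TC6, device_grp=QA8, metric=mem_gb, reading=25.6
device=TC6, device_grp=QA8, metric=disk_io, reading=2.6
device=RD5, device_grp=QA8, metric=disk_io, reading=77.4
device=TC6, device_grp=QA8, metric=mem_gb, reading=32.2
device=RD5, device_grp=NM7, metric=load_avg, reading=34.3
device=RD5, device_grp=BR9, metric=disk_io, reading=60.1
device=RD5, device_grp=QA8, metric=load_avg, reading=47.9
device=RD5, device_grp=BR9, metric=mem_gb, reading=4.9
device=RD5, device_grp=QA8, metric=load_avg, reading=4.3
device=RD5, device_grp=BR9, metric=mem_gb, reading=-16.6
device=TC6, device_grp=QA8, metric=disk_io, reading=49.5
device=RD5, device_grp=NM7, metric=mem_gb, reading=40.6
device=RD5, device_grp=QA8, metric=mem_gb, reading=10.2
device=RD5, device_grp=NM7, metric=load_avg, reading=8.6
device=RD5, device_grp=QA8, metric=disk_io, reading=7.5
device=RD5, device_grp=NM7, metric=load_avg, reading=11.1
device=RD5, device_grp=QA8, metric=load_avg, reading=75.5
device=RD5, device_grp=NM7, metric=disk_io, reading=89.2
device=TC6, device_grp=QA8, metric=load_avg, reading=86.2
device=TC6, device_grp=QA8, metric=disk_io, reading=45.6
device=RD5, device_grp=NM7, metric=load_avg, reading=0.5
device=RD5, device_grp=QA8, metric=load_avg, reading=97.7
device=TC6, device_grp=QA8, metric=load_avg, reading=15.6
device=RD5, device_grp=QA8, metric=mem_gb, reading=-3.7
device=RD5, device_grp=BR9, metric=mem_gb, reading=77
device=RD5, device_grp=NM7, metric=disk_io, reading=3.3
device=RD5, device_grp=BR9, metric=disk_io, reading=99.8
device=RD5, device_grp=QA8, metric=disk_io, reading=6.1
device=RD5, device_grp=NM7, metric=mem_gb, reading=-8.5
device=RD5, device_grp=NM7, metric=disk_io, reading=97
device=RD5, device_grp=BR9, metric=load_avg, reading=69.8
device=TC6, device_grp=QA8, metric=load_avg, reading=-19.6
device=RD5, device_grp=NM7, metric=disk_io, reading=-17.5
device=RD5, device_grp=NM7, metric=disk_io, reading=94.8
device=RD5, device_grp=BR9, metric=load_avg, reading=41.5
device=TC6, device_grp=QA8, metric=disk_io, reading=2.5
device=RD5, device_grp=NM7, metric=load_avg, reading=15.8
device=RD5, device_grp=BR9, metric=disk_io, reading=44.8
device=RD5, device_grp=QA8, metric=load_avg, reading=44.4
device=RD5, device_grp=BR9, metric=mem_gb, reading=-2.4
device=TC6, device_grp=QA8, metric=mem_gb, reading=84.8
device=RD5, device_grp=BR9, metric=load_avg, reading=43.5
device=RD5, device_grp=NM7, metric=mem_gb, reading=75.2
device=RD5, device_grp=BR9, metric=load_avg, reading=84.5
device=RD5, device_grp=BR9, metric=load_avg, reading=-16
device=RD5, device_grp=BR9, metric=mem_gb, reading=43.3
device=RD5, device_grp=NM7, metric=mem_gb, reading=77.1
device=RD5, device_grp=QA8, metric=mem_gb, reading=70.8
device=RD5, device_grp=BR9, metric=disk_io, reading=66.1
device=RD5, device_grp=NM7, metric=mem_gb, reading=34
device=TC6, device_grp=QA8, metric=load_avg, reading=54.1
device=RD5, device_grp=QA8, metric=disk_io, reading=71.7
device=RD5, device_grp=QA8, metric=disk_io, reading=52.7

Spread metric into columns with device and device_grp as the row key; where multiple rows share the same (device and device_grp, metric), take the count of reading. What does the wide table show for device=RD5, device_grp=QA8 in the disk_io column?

Rows with device=RD5, device_grp=QA8 and metric=disk_io: reading values are 77.4, 7.5, 6.1, 71.7, 52.7.
5 rows match — count = 5.

5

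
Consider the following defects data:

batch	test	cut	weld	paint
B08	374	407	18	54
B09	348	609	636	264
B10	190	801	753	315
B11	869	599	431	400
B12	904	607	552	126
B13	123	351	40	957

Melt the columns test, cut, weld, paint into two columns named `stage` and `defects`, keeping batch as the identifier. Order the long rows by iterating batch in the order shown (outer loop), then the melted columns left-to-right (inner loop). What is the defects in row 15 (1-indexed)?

431

24 rows total (6 × 4). Row 15: index ⌊(15-1)/4⌋ = 3 into batch → B11; (15-1) mod 4 = 2 into the melted columns → weld.
So row 15 is (B11, weld, 431); defects = 431.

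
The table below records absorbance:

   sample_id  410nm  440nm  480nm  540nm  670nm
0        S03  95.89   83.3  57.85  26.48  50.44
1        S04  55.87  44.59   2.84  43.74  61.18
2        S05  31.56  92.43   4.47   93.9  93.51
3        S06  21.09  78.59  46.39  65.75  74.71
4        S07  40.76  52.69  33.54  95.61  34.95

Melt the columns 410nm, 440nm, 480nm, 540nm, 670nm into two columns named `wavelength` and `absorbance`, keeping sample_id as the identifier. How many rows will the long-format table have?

5 sample_id values × 5 melted columns = 25 rows.

25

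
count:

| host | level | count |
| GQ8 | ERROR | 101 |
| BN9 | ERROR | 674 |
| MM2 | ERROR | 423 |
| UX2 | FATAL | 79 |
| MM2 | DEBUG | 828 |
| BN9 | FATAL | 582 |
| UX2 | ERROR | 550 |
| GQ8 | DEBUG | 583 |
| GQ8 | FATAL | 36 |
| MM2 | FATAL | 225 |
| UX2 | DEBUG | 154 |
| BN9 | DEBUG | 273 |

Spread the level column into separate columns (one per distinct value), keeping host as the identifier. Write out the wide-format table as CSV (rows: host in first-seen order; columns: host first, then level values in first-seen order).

Columns: host plus the 3 distinct level values (ERROR, FATAL, DEBUG).
For example, row GQ8 column ERROR takes count=101 from the long row (GQ8, ERROR).

host,ERROR,FATAL,DEBUG
GQ8,101,36,583
BN9,674,582,273
MM2,423,225,828
UX2,550,79,154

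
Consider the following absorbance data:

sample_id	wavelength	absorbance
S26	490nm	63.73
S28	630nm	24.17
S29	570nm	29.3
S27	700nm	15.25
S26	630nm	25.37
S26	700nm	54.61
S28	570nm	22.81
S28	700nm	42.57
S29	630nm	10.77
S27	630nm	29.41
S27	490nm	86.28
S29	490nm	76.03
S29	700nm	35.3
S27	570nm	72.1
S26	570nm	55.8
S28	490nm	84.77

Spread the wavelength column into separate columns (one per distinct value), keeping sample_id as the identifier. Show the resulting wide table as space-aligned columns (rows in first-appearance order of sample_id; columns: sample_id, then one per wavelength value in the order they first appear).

sample_id  490nm  630nm  570nm  700nm
S26        63.73  25.37  55.8   54.61
S28        84.77  24.17  22.81  42.57
S29        76.03  10.77  29.3   35.3 
S27        86.28  29.41  72.1   15.25

Columns: sample_id plus the 4 distinct wavelength values (490nm, 630nm, 570nm, 700nm).
For example, row S26 column 490nm takes absorbance=63.73 from the long row (S26, 490nm).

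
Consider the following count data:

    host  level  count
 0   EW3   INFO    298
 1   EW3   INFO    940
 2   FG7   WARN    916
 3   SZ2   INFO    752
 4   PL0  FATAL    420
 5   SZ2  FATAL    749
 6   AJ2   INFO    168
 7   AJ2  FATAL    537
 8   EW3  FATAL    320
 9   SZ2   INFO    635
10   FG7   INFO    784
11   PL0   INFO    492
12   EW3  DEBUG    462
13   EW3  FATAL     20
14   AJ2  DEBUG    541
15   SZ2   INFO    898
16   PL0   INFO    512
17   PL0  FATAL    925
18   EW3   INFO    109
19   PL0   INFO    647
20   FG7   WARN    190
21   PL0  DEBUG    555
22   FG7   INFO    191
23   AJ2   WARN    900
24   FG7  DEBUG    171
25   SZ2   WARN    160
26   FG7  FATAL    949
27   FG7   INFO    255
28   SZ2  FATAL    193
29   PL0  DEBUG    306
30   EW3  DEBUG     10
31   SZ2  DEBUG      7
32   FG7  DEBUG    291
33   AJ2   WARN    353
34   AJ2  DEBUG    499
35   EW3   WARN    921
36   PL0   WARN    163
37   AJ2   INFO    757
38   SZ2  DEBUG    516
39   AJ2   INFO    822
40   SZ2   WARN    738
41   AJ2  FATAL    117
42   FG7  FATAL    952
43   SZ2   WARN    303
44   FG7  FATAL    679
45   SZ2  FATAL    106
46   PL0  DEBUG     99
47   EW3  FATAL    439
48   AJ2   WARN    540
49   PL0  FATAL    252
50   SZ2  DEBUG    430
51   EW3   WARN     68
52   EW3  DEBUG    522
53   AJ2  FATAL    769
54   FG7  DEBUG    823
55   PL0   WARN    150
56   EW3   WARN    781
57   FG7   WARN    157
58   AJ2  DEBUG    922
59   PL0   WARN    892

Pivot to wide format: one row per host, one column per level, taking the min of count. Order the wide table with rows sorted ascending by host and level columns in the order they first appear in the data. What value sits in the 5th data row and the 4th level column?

With rows sorted ascending by host, row 5 is host=SZ2. level columns in first-appearance order: INFO, WARN, FATAL, DEBUG; column 4 is DEBUG.
Long rows with host=SZ2, level=DEBUG: min(7, 516, 430) = 7.

7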